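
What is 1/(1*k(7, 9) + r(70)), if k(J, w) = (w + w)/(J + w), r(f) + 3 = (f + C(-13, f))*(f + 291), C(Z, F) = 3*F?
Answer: 8/808625 ≈ 9.8933e-6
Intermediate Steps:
r(f) = -3 + 4*f*(291 + f) (r(f) = -3 + (f + 3*f)*(f + 291) = -3 + (4*f)*(291 + f) = -3 + 4*f*(291 + f))
k(J, w) = 2*w/(J + w) (k(J, w) = (2*w)/(J + w) = 2*w/(J + w))
1/(1*k(7, 9) + r(70)) = 1/(1*(2*9/(7 + 9)) + (-3 + 4*70² + 1164*70)) = 1/(1*(2*9/16) + (-3 + 4*4900 + 81480)) = 1/(1*(2*9*(1/16)) + (-3 + 19600 + 81480)) = 1/(1*(9/8) + 101077) = 1/(9/8 + 101077) = 1/(808625/8) = 8/808625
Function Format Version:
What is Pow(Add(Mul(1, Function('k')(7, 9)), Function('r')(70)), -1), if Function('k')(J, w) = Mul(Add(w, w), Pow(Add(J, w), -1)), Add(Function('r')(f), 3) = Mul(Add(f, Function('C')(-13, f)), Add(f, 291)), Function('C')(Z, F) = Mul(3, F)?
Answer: Rational(8, 808625) ≈ 9.8933e-6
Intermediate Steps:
Function('r')(f) = Add(-3, Mul(4, f, Add(291, f))) (Function('r')(f) = Add(-3, Mul(Add(f, Mul(3, f)), Add(f, 291))) = Add(-3, Mul(Mul(4, f), Add(291, f))) = Add(-3, Mul(4, f, Add(291, f))))
Function('k')(J, w) = Mul(2, w, Pow(Add(J, w), -1)) (Function('k')(J, w) = Mul(Mul(2, w), Pow(Add(J, w), -1)) = Mul(2, w, Pow(Add(J, w), -1)))
Pow(Add(Mul(1, Function('k')(7, 9)), Function('r')(70)), -1) = Pow(Add(Mul(1, Mul(2, 9, Pow(Add(7, 9), -1))), Add(-3, Mul(4, Pow(70, 2)), Mul(1164, 70))), -1) = Pow(Add(Mul(1, Mul(2, 9, Pow(16, -1))), Add(-3, Mul(4, 4900), 81480)), -1) = Pow(Add(Mul(1, Mul(2, 9, Rational(1, 16))), Add(-3, 19600, 81480)), -1) = Pow(Add(Mul(1, Rational(9, 8)), 101077), -1) = Pow(Add(Rational(9, 8), 101077), -1) = Pow(Rational(808625, 8), -1) = Rational(8, 808625)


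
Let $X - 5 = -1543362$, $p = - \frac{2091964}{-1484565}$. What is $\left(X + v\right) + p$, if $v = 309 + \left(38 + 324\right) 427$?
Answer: $- \frac{2061277811846}{1484565} \approx -1.3885 \cdot 10^{6}$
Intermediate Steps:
$p = \frac{2091964}{1484565}$ ($p = \left(-2091964\right) \left(- \frac{1}{1484565}\right) = \frac{2091964}{1484565} \approx 1.4091$)
$X = -1543357$ ($X = 5 - 1543362 = -1543357$)
$v = 154883$ ($v = 309 + 362 \cdot 427 = 309 + 154574 = 154883$)
$\left(X + v\right) + p = \left(-1543357 + 154883\right) + \frac{2091964}{1484565} = -1388474 + \frac{2091964}{1484565} = - \frac{2061277811846}{1484565}$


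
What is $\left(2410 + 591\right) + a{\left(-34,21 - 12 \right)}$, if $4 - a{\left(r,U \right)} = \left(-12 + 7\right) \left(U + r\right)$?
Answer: $2880$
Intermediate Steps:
$a{\left(r,U \right)} = 4 + 5 U + 5 r$ ($a{\left(r,U \right)} = 4 - \left(-12 + 7\right) \left(U + r\right) = 4 - - 5 \left(U + r\right) = 4 - \left(- 5 U - 5 r\right) = 4 + \left(5 U + 5 r\right) = 4 + 5 U + 5 r$)
$\left(2410 + 591\right) + a{\left(-34,21 - 12 \right)} = \left(2410 + 591\right) + \left(4 + 5 \left(21 - 12\right) + 5 \left(-34\right)\right) = 3001 + \left(4 + 5 \left(21 - 12\right) - 170\right) = 3001 + \left(4 + 5 \cdot 9 - 170\right) = 3001 + \left(4 + 45 - 170\right) = 3001 - 121 = 2880$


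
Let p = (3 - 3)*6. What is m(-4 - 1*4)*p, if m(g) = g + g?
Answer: 0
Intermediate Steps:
m(g) = 2*g
p = 0 (p = 0*6 = 0)
m(-4 - 1*4)*p = (2*(-4 - 1*4))*0 = (2*(-4 - 4))*0 = (2*(-8))*0 = -16*0 = 0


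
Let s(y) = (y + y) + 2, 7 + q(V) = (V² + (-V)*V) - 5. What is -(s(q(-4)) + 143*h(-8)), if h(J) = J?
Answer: 1166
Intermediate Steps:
q(V) = -12 (q(V) = -7 + ((V² + (-V)*V) - 5) = -7 + ((V² - V²) - 5) = -7 + (0 - 5) = -7 - 5 = -12)
s(y) = 2 + 2*y (s(y) = 2*y + 2 = 2 + 2*y)
-(s(q(-4)) + 143*h(-8)) = -((2 + 2*(-12)) + 143*(-8)) = -((2 - 24) - 1144) = -(-22 - 1144) = -1*(-1166) = 1166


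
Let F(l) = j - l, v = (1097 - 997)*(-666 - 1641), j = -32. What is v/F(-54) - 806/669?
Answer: -77178016/7359 ≈ -10488.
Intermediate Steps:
v = -230700 (v = 100*(-2307) = -230700)
F(l) = -32 - l
v/F(-54) - 806/669 = -230700/(-32 - 1*(-54)) - 806/669 = -230700/(-32 + 54) - 806*1/669 = -230700/22 - 806/669 = -230700*1/22 - 806/669 = -115350/11 - 806/669 = -77178016/7359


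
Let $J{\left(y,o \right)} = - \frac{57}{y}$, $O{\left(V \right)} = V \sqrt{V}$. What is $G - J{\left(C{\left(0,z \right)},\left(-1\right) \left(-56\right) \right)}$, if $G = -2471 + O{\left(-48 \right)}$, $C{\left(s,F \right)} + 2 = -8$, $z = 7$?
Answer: $- \frac{24767}{10} - 192 i \sqrt{3} \approx -2476.7 - 332.55 i$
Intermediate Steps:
$O{\left(V \right)} = V^{\frac{3}{2}}$
$C{\left(s,F \right)} = -10$ ($C{\left(s,F \right)} = -2 - 8 = -10$)
$G = -2471 - 192 i \sqrt{3}$ ($G = -2471 + \left(-48\right)^{\frac{3}{2}} = -2471 - 192 i \sqrt{3} \approx -2471.0 - 332.55 i$)
$G - J{\left(C{\left(0,z \right)},\left(-1\right) \left(-56\right) \right)} = \left(-2471 - 192 i \sqrt{3}\right) - - \frac{57}{-10} = \left(-2471 - 192 i \sqrt{3}\right) - \left(-57\right) \left(- \frac{1}{10}\right) = \left(-2471 - 192 i \sqrt{3}\right) - \frac{57}{10} = - \frac{24767}{10} - 192 i \sqrt{3}$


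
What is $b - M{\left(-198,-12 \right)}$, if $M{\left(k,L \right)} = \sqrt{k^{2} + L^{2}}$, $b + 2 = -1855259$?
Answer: $-1855261 - 6 \sqrt{1093} \approx -1.8555 \cdot 10^{6}$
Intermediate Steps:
$b = -1855261$ ($b = -2 - 1855259 = -1855261$)
$M{\left(k,L \right)} = \sqrt{L^{2} + k^{2}}$
$b - M{\left(-198,-12 \right)} = -1855261 - \sqrt{\left(-12\right)^{2} + \left(-198\right)^{2}} = -1855261 - \sqrt{144 + 39204} = -1855261 - \sqrt{39348} = -1855261 - 6 \sqrt{1093}$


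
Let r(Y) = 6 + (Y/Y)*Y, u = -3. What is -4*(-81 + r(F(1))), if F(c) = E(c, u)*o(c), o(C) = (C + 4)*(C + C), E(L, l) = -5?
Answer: 500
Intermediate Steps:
o(C) = 2*C*(4 + C) (o(C) = (4 + C)*(2*C) = 2*C*(4 + C))
F(c) = -10*c*(4 + c)
r(Y) = 6 + Y (r(Y) = 6 + 1*Y = 6 + Y)
-4*(-81 + r(F(1))) = -4*(-81 + (6 - 10*1*(4 + 1))) = -4*(-81 + (6 - 10*1*5)) = -4*(-81 + (6 - 50)) = -4*(-81 - 44) = -4*(-125) = 500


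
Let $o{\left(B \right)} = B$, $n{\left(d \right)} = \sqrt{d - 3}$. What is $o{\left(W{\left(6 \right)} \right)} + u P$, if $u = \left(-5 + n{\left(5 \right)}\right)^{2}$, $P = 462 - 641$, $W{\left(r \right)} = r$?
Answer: $-4827 + 1790 \sqrt{2} \approx -2295.6$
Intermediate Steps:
$n{\left(d \right)} = \sqrt{-3 + d}$
$P = -179$ ($P = 462 - 641 = -179$)
$u = \left(-5 + \sqrt{2}\right)^{2}$ ($u = \left(-5 + \sqrt{-3 + 5}\right)^{2} = \left(-5 + \sqrt{2}\right)^{2} \approx 12.858$)
$o{\left(W{\left(6 \right)} \right)} + u P = 6 + \left(5 - \sqrt{2}\right)^{2} \left(-179\right) = 6 - 179 \left(5 - \sqrt{2}\right)^{2}$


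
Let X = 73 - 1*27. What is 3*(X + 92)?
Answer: 414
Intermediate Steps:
X = 46 (X = 73 - 27 = 46)
3*(X + 92) = 3*(46 + 92) = 3*138 = 414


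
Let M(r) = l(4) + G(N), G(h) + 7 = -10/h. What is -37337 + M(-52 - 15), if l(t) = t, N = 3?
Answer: -112030/3 ≈ -37343.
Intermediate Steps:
G(h) = -7 - 10/h
M(r) = -19/3 (M(r) = 4 + (-7 - 10/3) = 4 - 31/3 = -19/3)
-37337 + M(-52 - 15) = -37337 - 19/3 = -112030/3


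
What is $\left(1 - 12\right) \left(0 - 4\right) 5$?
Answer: $220$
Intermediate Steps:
$\left(1 - 12\right) \left(0 - 4\right) 5 = - 11 \left(\left(-4\right) 5\right) = \left(-11\right) \left(-20\right) = 220$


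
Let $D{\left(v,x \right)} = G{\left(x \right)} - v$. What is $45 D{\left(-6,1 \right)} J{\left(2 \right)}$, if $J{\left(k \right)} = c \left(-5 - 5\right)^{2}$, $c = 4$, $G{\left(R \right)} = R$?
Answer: $126000$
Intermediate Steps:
$D{\left(v,x \right)} = x - v$
$J{\left(k \right)} = 400$ ($J{\left(k \right)} = 4 \left(-5 - 5\right)^{2} = 4 \left(-10\right)^{2} = 4 \cdot 100 = 400$)
$45 D{\left(-6,1 \right)} J{\left(2 \right)} = 45 \left(1 - -6\right) 400 = 45 \left(1 + 6\right) 400 = 45 \cdot 7 \cdot 400 = 315 \cdot 400 = 126000$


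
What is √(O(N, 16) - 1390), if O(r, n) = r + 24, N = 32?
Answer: I*√1334 ≈ 36.524*I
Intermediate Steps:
O(r, n) = 24 + r
√(O(N, 16) - 1390) = √((24 + 32) - 1390) = √(56 - 1390) = √(-1334) = I*√1334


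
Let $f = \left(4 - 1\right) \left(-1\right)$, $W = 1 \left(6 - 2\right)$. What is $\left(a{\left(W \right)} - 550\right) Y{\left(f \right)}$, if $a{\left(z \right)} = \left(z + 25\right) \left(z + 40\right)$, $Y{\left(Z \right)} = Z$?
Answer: $-2178$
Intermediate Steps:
$W = 4$ ($W = 1 \cdot 4 = 4$)
$f = -3$ ($f = 3 \left(-1\right) = -3$)
$a{\left(z \right)} = \left(25 + z\right) \left(40 + z\right)$
$\left(a{\left(W \right)} - 550\right) Y{\left(f \right)} = \left(\left(1000 + 4^{2} + 65 \cdot 4\right) - 550\right) \left(-3\right) = \left(\left(1000 + 16 + 260\right) - 550\right) \left(-3\right) = \left(1276 - 550\right) \left(-3\right) = 726 \left(-3\right) = -2178$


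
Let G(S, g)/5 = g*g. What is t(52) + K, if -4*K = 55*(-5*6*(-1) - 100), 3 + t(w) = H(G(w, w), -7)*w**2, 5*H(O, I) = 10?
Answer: 12735/2 ≈ 6367.5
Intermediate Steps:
G(S, g) = 5*g**2 (G(S, g) = 5*(g*g) = 5*g**2)
H(O, I) = 2 (H(O, I) = (1/5)*10 = 2)
t(w) = -3 + 2*w**2
K = 1925/2 (K = -55*(-5*6*(-1) - 100)/4 = -55*(-30*(-1) - 100)/4 = -55*(30 - 100)/4 = -55*(-70)/4 = -1/4*(-3850) = 1925/2 ≈ 962.50)
t(52) + K = (-3 + 2*52**2) + 1925/2 = (-3 + 2*2704) + 1925/2 = (-3 + 5408) + 1925/2 = 5405 + 1925/2 = 12735/2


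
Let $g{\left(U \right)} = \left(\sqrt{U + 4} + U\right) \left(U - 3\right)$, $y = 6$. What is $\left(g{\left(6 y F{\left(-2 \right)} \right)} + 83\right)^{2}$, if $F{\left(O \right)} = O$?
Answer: $29680789 - 1644900 i \sqrt{17} \approx 2.9681 \cdot 10^{7} - 6.7821 \cdot 10^{6} i$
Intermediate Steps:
$g{\left(U \right)} = \left(-3 + U\right) \left(U + \sqrt{4 + U}\right)$ ($g{\left(U \right)} = \left(\sqrt{4 + U} + U\right) \left(-3 + U\right) = \left(U + \sqrt{4 + U}\right) \left(-3 + U\right) = \left(-3 + U\right) \left(U + \sqrt{4 + U}\right)$)
$\left(g{\left(6 y F{\left(-2 \right)} \right)} + 83\right)^{2} = \left(\left(\left(6 \cdot 6 \left(-2\right)\right)^{2} - 3 \cdot 6 \cdot 6 \left(-2\right) - 3 \sqrt{4 + 6 \cdot 6 \left(-2\right)} + 6 \cdot 6 \left(-2\right) \sqrt{4 + 6 \cdot 6 \left(-2\right)}\right) + 83\right)^{2} = \left(\left(\left(36 \left(-2\right)\right)^{2} - 3 \cdot 36 \left(-2\right) - 3 \sqrt{4 + 36 \left(-2\right)} + 36 \left(-2\right) \sqrt{4 + 36 \left(-2\right)}\right) + 83\right)^{2} = \left(\left(\left(-72\right)^{2} - -216 - 3 \sqrt{4 - 72} - 72 \sqrt{4 - 72}\right) + 83\right)^{2} = \left(\left(5184 + 216 - 3 \sqrt{-68} - 72 \sqrt{-68}\right) + 83\right)^{2} = \left(\left(5184 + 216 - 3 \cdot 2 i \sqrt{17} - 72 \cdot 2 i \sqrt{17}\right) + 83\right)^{2} = \left(\left(5184 + 216 - 6 i \sqrt{17} - 144 i \sqrt{17}\right) + 83\right)^{2} = \left(\left(5400 - 150 i \sqrt{17}\right) + 83\right)^{2} = \left(5483 - 150 i \sqrt{17}\right)^{2}$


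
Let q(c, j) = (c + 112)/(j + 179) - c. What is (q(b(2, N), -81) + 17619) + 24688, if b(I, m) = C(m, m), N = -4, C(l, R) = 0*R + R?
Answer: 2073293/49 ≈ 42312.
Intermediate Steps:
C(l, R) = R (C(l, R) = 0 + R = R)
b(I, m) = m
q(c, j) = -c + (112 + c)/(179 + j) (q(c, j) = (112 + c)/(179 + j) - c = -c + (112 + c)/(179 + j))
(q(b(2, N), -81) + 17619) + 24688 = ((112 - 178*(-4) - 1*(-4)*(-81))/(179 - 81) + 17619) + 24688 = ((112 + 712 - 324)/98 + 17619) + 24688 = ((1/98)*500 + 17619) + 24688 = (250/49 + 17619) + 24688 = 863581/49 + 24688 = 2073293/49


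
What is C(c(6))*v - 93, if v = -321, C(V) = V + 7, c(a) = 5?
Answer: -3945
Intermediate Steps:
C(V) = 7 + V
C(c(6))*v - 93 = (7 + 5)*(-321) - 93 = 12*(-321) - 93 = -3852 - 93 = -3945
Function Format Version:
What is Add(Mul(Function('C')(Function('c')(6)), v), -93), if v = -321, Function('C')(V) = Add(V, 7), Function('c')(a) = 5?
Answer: -3945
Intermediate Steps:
Function('C')(V) = Add(7, V)
Add(Mul(Function('C')(Function('c')(6)), v), -93) = Add(Mul(Add(7, 5), -321), -93) = Add(Mul(12, -321), -93) = Add(-3852, -93) = -3945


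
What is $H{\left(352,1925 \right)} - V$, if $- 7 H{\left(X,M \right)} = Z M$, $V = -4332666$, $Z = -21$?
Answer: $4338441$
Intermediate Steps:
$H{\left(X,M \right)} = 3 M$ ($H{\left(X,M \right)} = - \frac{\left(-21\right) M}{7} = 3 M$)
$H{\left(352,1925 \right)} - V = 3 \cdot 1925 - -4332666 = 5775 + 4332666 = 4338441$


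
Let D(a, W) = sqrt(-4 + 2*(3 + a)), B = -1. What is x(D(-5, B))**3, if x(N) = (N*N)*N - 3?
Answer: 4581 + 7760*I*sqrt(2) ≈ 4581.0 + 10974.0*I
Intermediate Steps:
D(a, W) = sqrt(2 + 2*a) (D(a, W) = sqrt(-4 + (6 + 2*a)) = sqrt(2 + 2*a))
x(N) = -3 + N**3 (x(N) = N**2*N - 3 = N**3 - 3 = -3 + N**3)
x(D(-5, B))**3 = (-3 + (sqrt(2 + 2*(-5)))**3)**3 = (-3 + (sqrt(2 - 10))**3)**3 = (-3 + (sqrt(-8))**3)**3 = (-3 + (2*I*sqrt(2))**3)**3 = (-3 - 16*I*sqrt(2))**3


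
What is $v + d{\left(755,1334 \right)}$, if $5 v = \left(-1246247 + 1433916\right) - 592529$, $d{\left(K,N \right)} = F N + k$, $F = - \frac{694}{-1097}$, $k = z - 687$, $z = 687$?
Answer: $- \frac{87900488}{1097} \approx -80128.0$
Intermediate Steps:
$k = 0$ ($k = 687 - 687 = 0$)
$F = \frac{694}{1097}$ ($F = \left(-694\right) \left(- \frac{1}{1097}\right) = \frac{694}{1097} \approx 0.63263$)
$d{\left(K,N \right)} = \frac{694 N}{1097}$ ($d{\left(K,N \right)} = \frac{694 N}{1097} + 0 = \frac{694 N}{1097}$)
$v = -80972$ ($v = \frac{\left(-1246247 + 1433916\right) - 592529}{5} = \frac{187669 - 592529}{5} = \frac{1}{5} \left(-404860\right) = -80972$)
$v + d{\left(755,1334 \right)} = -80972 + \frac{694}{1097} \cdot 1334 = -80972 + \frac{925796}{1097} = - \frac{87900488}{1097}$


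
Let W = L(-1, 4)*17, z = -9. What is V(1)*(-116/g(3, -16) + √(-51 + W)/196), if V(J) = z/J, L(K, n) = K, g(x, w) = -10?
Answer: -522/5 - 9*I*√17/98 ≈ -104.4 - 0.37865*I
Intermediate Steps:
V(J) = -9/J
W = -17 (W = -1*17 = -17)
V(1)*(-116/g(3, -16) + √(-51 + W)/196) = (-9/1)*(-116/(-10) + √(-51 - 17)/196) = (-9*1)*(-116*(-⅒) + √(-68)*(1/196)) = -9*(58/5 + (2*I*√17)*(1/196)) = -9*(58/5 + I*√17/98) = -522/5 - 9*I*√17/98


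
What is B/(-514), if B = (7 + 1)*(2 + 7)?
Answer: -36/257 ≈ -0.14008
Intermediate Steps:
B = 72 (B = 8*9 = 72)
B/(-514) = 72/(-514) = 72*(-1/514) = -36/257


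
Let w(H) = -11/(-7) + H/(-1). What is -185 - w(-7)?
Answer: -1355/7 ≈ -193.57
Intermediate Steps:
w(H) = 11/7 - H (w(H) = -11*(-1/7) + H*(-1) = 11/7 - H)
-185 - w(-7) = -185 - (11/7 - 1*(-7)) = -185 - (11/7 + 7) = -185 - 1*60/7 = -185 - 60/7 = -1355/7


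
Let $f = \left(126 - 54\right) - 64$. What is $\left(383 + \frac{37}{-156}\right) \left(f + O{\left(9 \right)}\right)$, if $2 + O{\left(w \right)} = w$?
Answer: $\frac{298555}{52} \approx 5741.4$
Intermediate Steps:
$f = 8$ ($f = 72 - 64 = 8$)
$O{\left(w \right)} = -2 + w$
$\left(383 + \frac{37}{-156}\right) \left(f + O{\left(9 \right)}\right) = \left(383 + \frac{37}{-156}\right) \left(8 + \left(-2 + 9\right)\right) = \left(383 + 37 \left(- \frac{1}{156}\right)\right) \left(8 + 7\right) = \left(383 - \frac{37}{156}\right) 15 = \frac{59711}{156} \cdot 15 = \frac{298555}{52}$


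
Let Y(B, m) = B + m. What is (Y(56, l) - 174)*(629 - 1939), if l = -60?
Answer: 233180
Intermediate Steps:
(Y(56, l) - 174)*(629 - 1939) = ((56 - 60) - 174)*(629 - 1939) = (-4 - 174)*(-1310) = -178*(-1310) = 233180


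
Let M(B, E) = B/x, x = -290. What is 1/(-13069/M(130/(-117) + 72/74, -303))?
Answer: -23/631036665 ≈ -3.6448e-8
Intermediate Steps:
M(B, E) = -B/290 (M(B, E) = B/(-290) = B*(-1/290) = -B/290)
1/(-13069/M(130/(-117) + 72/74, -303)) = 1/(-13069*(-290/(130/(-117) + 72/74))) = 1/(-13069*(-290/(130*(-1/117) + 72*(1/74)))) = 1/(-13069*(-290/(-10/9 + 36/37))) = 1/(-13069/((-1/290*(-46/333)))) = 1/(-13069/23/48285) = 1/(-13069*48285/23) = 1/(-631036665/23) = -23/631036665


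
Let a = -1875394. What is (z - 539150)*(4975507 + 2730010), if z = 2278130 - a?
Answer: 27850620301358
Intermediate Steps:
z = 4153524 (z = 2278130 - 1*(-1875394) = 2278130 + 1875394 = 4153524)
(z - 539150)*(4975507 + 2730010) = (4153524 - 539150)*(4975507 + 2730010) = 3614374*7705517 = 27850620301358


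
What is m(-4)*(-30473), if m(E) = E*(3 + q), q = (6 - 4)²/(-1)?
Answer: -121892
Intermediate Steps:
q = -4 (q = 2²*(-1) = 4*(-1) = -4)
m(E) = -E (m(E) = E*(3 - 4) = E*(-1) = -E)
m(-4)*(-30473) = -1*(-4)*(-30473) = 4*(-30473) = -121892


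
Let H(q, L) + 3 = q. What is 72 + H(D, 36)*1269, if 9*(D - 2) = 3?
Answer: -774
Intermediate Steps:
D = 7/3 (D = 2 + (⅑)*3 = 2 + ⅓ = 7/3 ≈ 2.3333)
H(q, L) = -3 + q
72 + H(D, 36)*1269 = 72 + (-3 + 7/3)*1269 = 72 - ⅔*1269 = 72 - 846 = -774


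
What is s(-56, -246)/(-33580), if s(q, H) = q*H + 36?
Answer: -3453/8395 ≈ -0.41132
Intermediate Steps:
s(q, H) = 36 + H*q (s(q, H) = H*q + 36 = 36 + H*q)
s(-56, -246)/(-33580) = (36 - 246*(-56))/(-33580) = (36 + 13776)*(-1/33580) = 13812*(-1/33580) = -3453/8395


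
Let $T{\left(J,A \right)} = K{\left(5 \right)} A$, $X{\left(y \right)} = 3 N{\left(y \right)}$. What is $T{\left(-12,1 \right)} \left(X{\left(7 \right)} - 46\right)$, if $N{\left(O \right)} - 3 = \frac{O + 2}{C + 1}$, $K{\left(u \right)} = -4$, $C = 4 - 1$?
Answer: $121$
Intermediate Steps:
$C = 3$
$N{\left(O \right)} = \frac{7}{2} + \frac{O}{4}$ ($N{\left(O \right)} = 3 + \frac{O + 2}{3 + 1} = 3 + \frac{2 + O}{4} = 3 + \left(2 + O\right) \frac{1}{4} = 3 + \left(\frac{1}{2} + \frac{O}{4}\right) = \frac{7}{2} + \frac{O}{4}$)
$X{\left(y \right)} = \frac{21}{2} + \frac{3 y}{4}$ ($X{\left(y \right)} = 3 \left(\frac{7}{2} + \frac{y}{4}\right) = \frac{21}{2} + \frac{3 y}{4}$)
$T{\left(J,A \right)} = - 4 A$
$T{\left(-12,1 \right)} \left(X{\left(7 \right)} - 46\right) = \left(-4\right) 1 \left(\left(\frac{21}{2} + \frac{3}{4} \cdot 7\right) - 46\right) = - 4 \left(\left(\frac{21}{2} + \frac{21}{4}\right) - 46\right) = - 4 \left(\frac{63}{4} - 46\right) = \left(-4\right) \left(- \frac{121}{4}\right) = 121$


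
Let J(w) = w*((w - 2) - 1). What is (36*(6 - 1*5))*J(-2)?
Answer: 360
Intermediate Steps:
J(w) = w*(-3 + w) (J(w) = w*((-2 + w) - 1) = w*(-3 + w))
(36*(6 - 1*5))*J(-2) = (36*(6 - 1*5))*(-2*(-3 - 2)) = (36*(6 - 5))*(-2*(-5)) = (36*1)*10 = 36*10 = 360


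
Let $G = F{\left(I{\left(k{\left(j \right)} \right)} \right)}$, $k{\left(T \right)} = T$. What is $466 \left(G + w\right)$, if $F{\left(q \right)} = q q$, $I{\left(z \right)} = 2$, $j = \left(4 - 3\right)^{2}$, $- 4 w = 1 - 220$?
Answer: $\frac{54755}{2} \approx 27378.0$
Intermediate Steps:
$w = \frac{219}{4}$ ($w = - \frac{1 - 220}{4} = \left(- \frac{1}{4}\right) \left(-219\right) = \frac{219}{4} \approx 54.75$)
$j = 1$ ($j = 1^{2} = 1$)
$F{\left(q \right)} = q^{2}$
$G = 4$ ($G = 2^{2} = 4$)
$466 \left(G + w\right) = 466 \left(4 + \frac{219}{4}\right) = 466 \cdot \frac{235}{4} = \frac{54755}{2}$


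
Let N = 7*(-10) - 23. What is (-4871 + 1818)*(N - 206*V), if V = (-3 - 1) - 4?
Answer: -4747415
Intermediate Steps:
N = -93 (N = -70 - 23 = -93)
V = -8 (V = -4 - 4 = -8)
(-4871 + 1818)*(N - 206*V) = (-4871 + 1818)*(-93 - 206*(-8)) = -3053*(-93 + 1648) = -3053*1555 = -4747415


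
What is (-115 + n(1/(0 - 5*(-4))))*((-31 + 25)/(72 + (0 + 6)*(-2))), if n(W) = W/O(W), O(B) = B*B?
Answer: 19/2 ≈ 9.5000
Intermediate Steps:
O(B) = B²
n(W) = 1/W (n(W) = W/(W²) = W/W² = 1/W)
(-115 + n(1/(0 - 5*(-4))))*((-31 + 25)/(72 + (0 + 6)*(-2))) = (-115 + 1/(1/(0 - 5*(-4))))*((-31 + 25)/(72 + (0 + 6)*(-2))) = (-115 + 1/(1/(0 - 1*(-20))))*(-6/(72 + 6*(-2))) = (-115 + 1/(1/(0 + 20)))*(-6/(72 - 12)) = (-115 + 1/(1/20))*(-6/60) = (-115 + 1/(1/20))*(-6*1/60) = (-115 + 20)*(-⅒) = -95*(-⅒) = 19/2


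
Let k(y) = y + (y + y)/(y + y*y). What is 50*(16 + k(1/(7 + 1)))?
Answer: 32225/36 ≈ 895.14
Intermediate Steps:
k(y) = y + 2*y/(y + y²) (k(y) = y + (2*y)/(y + y²) = y + 2*y/(y + y²))
50*(16 + k(1/(7 + 1))) = 50*(16 + (2 + 1/(7 + 1) + (1/(7 + 1))²)/(1 + 1/(7 + 1))) = 50*(16 + (2 + 1/8 + (1/8)²)/(1 + 1/8)) = 50*(16 + (2 + ⅛ + (⅛)²)/(1 + ⅛)) = 50*(16 + (2 + ⅛ + 1/64)/(9/8)) = 50*(16 + (8/9)*(137/64)) = 50*(16 + 137/72) = 50*(1289/72) = 32225/36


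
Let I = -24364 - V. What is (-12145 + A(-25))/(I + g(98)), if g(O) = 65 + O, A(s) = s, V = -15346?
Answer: 2434/1771 ≈ 1.3744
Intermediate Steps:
I = -9018 (I = -24364 - 1*(-15346) = -24364 + 15346 = -9018)
(-12145 + A(-25))/(I + g(98)) = (-12145 - 25)/(-9018 + (65 + 98)) = -12170/(-9018 + 163) = -12170/(-8855) = -12170*(-1/8855) = 2434/1771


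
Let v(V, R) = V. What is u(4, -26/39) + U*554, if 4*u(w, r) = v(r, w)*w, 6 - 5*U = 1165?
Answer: -1926268/15 ≈ -1.2842e+5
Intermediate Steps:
U = -1159/5 (U = 6/5 - ⅕*1165 = 6/5 - 233 = -1159/5 ≈ -231.80)
u(w, r) = r*w/4 (u(w, r) = (r*w)/4 = r*w/4)
u(4, -26/39) + U*554 = (¼)*(-26/39)*4 - 1159/5*554 = (¼)*(-26*1/39)*4 - 642086/5 = (¼)*(-⅔)*4 - 642086/5 = -⅔ - 642086/5 = -1926268/15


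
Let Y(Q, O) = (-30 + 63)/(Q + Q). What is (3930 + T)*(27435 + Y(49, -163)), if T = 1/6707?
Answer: 70869153260793/657286 ≈ 1.0782e+8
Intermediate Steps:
Y(Q, O) = 33/(2*Q) (Y(Q, O) = 33/((2*Q)) = 33*(1/(2*Q)) = 33/(2*Q))
T = 1/6707 ≈ 0.00014910
(3930 + T)*(27435 + Y(49, -163)) = (3930 + 1/6707)*(27435 + (33/2)/49) = 26358511*(27435 + (33/2)*(1/49))/6707 = 26358511*(27435 + 33/98)/6707 = (26358511/6707)*(2688663/98) = 70869153260793/657286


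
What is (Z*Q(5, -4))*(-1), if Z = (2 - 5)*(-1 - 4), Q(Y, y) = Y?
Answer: -75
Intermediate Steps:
Z = 15 (Z = -3*(-5) = 15)
(Z*Q(5, -4))*(-1) = (15*5)*(-1) = 75*(-1) = -75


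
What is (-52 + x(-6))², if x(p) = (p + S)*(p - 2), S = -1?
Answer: 16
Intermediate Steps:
x(p) = (-1 + p)*(-2 + p) (x(p) = (p - 1)*(p - 2) = (-1 + p)*(-2 + p))
(-52 + x(-6))² = (-52 + (2 + (-6)² - 3*(-6)))² = (-52 + (2 + 36 + 18))² = (-52 + 56)² = 4² = 16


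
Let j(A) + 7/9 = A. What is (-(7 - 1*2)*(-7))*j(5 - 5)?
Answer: -245/9 ≈ -27.222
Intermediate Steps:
j(A) = -7/9 + A
(-(7 - 1*2)*(-7))*j(5 - 5) = (-(7 - 1*2)*(-7))*(-7/9 + (5 - 5)) = (-(7 - 2)*(-7))*(-7/9 + 0) = (-1*5*(-7))*(-7/9) = -5*(-7)*(-7/9) = 35*(-7/9) = -245/9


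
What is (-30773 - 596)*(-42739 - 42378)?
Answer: 2670035173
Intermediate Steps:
(-30773 - 596)*(-42739 - 42378) = -31369*(-85117) = 2670035173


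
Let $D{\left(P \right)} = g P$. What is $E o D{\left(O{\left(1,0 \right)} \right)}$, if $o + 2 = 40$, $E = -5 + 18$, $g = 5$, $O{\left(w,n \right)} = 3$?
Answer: $7410$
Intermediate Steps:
$E = 13$
$D{\left(P \right)} = 5 P$
$o = 38$ ($o = -2 + 40 = 38$)
$E o D{\left(O{\left(1,0 \right)} \right)} = 13 \cdot 38 \cdot 5 \cdot 3 = 494 \cdot 15 = 7410$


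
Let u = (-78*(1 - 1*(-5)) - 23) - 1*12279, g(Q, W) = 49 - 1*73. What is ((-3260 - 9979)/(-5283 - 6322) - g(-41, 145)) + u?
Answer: -147904091/11605 ≈ -12745.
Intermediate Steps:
g(Q, W) = -24 (g(Q, W) = 49 - 73 = -24)
u = -12770 (u = (-78*(1 + 5) - 23) - 12279 = (-78*6 - 23) - 12279 = (-468 - 23) - 12279 = -491 - 12279 = -12770)
((-3260 - 9979)/(-5283 - 6322) - g(-41, 145)) + u = ((-3260 - 9979)/(-5283 - 6322) - 1*(-24)) - 12770 = (-13239/(-11605) + 24) - 12770 = (-13239*(-1/11605) + 24) - 12770 = (13239/11605 + 24) - 12770 = 291759/11605 - 12770 = -147904091/11605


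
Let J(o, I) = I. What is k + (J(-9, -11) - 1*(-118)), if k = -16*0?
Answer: 107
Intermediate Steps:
k = 0
k + (J(-9, -11) - 1*(-118)) = 0 + (-11 - 1*(-118)) = 0 + (-11 + 118) = 0 + 107 = 107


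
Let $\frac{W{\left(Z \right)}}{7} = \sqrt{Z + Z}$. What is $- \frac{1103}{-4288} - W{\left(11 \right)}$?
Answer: $\frac{1103}{4288} - 7 \sqrt{22} \approx -32.576$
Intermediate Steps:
$W{\left(Z \right)} = 7 \sqrt{2} \sqrt{Z}$ ($W{\left(Z \right)} = 7 \sqrt{Z + Z} = 7 \sqrt{2 Z} = 7 \sqrt{2} \sqrt{Z}$)
$- \frac{1103}{-4288} - W{\left(11 \right)} = - \frac{1103}{-4288} - 7 \sqrt{2} \sqrt{11} = \left(-1103\right) \left(- \frac{1}{4288}\right) - 7 \sqrt{22} = \frac{1103}{4288} - 7 \sqrt{22}$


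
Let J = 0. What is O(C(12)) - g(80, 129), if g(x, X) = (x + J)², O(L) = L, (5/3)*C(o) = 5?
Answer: -6397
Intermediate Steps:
C(o) = 3 (C(o) = (⅗)*5 = 3)
g(x, X) = x² (g(x, X) = (x + 0)² = x²)
O(C(12)) - g(80, 129) = 3 - 1*80² = 3 - 1*6400 = 3 - 6400 = -6397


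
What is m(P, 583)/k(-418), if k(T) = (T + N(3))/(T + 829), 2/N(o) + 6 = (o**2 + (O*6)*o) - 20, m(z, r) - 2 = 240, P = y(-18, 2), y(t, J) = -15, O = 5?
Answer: -3630363/15256 ≈ -237.96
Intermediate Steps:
P = -15
m(z, r) = 242 (m(z, r) = 2 + 240 = 242)
N(o) = 2/(-26 + o**2 + 30*o) (N(o) = 2/(-6 + ((o**2 + (5*6)*o) - 20)) = 2/(-6 + ((o**2 + 30*o) - 20)) = 2/(-6 + (-20 + o**2 + 30*o)) = 2/(-26 + o**2 + 30*o))
k(T) = (2/73 + T)/(829 + T) (k(T) = (T + 2/(-26 + 3**2 + 30*3))/(T + 829) = (T + 2/(-26 + 9 + 90))/(829 + T) = (T + 2/73)/(829 + T) = (2/73 + T)/(829 + T))
m(P, 583)/k(-418) = 242/(((2/73 - 418)/(829 - 418))) = 242/((-30512/73/411)) = 242/(((1/411)*(-30512/73))) = 242/(-30512/30003) = 242*(-30003/30512) = -3630363/15256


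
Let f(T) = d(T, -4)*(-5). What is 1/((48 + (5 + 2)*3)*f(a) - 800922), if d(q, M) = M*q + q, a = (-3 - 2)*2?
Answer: -1/811272 ≈ -1.2326e-6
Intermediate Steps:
a = -10 (a = -5*2 = -10)
d(q, M) = q + M*q
f(T) = 15*T (f(T) = (T*(1 - 4))*(-5) = (T*(-3))*(-5) = -3*T*(-5) = 15*T)
1/((48 + (5 + 2)*3)*f(a) - 800922) = 1/((48 + (5 + 2)*3)*(15*(-10)) - 800922) = 1/((48 + 7*3)*(-150) - 800922) = 1/((48 + 21)*(-150) - 800922) = 1/(69*(-150) - 800922) = 1/(-10350 - 800922) = 1/(-811272) = -1/811272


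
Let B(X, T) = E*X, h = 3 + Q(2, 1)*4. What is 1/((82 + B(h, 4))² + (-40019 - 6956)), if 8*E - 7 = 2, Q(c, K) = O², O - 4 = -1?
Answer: -64/1992351 ≈ -3.2123e-5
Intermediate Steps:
O = 3 (O = 4 - 1 = 3)
Q(c, K) = 9 (Q(c, K) = 3² = 9)
E = 9/8 (E = 7/8 + (⅛)*2 = 7/8 + ¼ = 9/8 ≈ 1.1250)
h = 39 (h = 3 + 9*4 = 3 + 36 = 39)
B(X, T) = 9*X/8
1/((82 + B(h, 4))² + (-40019 - 6956)) = 1/((82 + (9/8)*39)² + (-40019 - 6956)) = 1/((82 + 351/8)² - 46975) = 1/((1007/8)² - 46975) = 1/(1014049/64 - 46975) = 1/(-1992351/64) = -64/1992351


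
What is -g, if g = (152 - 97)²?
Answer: -3025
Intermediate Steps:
g = 3025 (g = 55² = 3025)
-g = -1*3025 = -3025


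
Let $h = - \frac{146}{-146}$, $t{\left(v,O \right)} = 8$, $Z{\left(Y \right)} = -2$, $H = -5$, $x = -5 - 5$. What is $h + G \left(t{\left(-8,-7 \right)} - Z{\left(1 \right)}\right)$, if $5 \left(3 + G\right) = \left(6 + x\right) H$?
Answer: $11$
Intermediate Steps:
$x = -10$
$h = 1$ ($h = \left(-146\right) \left(- \frac{1}{146}\right) = 1$)
$G = 1$ ($G = -3 + \frac{\left(6 - 10\right) \left(-5\right)}{5} = -3 + \frac{\left(-4\right) \left(-5\right)}{5} = -3 + \frac{1}{5} \cdot 20 = -3 + 4 = 1$)
$h + G \left(t{\left(-8,-7 \right)} - Z{\left(1 \right)}\right) = 1 + 1 \left(8 - -2\right) = 1 + 1 \left(8 + 2\right) = 1 + 1 \cdot 10 = 1 + 10 = 11$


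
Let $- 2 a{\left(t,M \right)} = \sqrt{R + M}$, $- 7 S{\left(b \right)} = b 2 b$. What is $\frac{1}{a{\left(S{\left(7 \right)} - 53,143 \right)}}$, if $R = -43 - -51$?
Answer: $- \frac{2 \sqrt{151}}{151} \approx -0.16276$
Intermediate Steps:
$R = 8$ ($R = -43 + 51 = 8$)
$S{\left(b \right)} = - \frac{2 b^{2}}{7}$ ($S{\left(b \right)} = - \frac{b 2 b}{7} = - \frac{2 b b}{7} = - \frac{2 b^{2}}{7}$)
$a{\left(t,M \right)} = - \frac{\sqrt{8 + M}}{2}$
$\frac{1}{a{\left(S{\left(7 \right)} - 53,143 \right)}} = \frac{1}{\left(- \frac{1}{2}\right) \sqrt{8 + 143}} = \frac{1}{\left(- \frac{1}{2}\right) \sqrt{151}} = - \frac{2 \sqrt{151}}{151}$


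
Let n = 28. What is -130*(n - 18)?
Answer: -1300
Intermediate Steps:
-130*(n - 18) = -130*(28 - 18) = -130*10 = -1300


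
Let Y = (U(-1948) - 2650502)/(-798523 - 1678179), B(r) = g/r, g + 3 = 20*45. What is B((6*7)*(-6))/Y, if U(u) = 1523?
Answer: -16098563/4837266 ≈ -3.3280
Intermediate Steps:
g = 897 (g = -3 + 20*45 = -3 + 900 = 897)
B(r) = 897/r
Y = 2648979/2476702 (Y = (1523 - 2650502)/(-798523 - 1678179) = -2648979/(-2476702) = -2648979*(-1/2476702) = 2648979/2476702 ≈ 1.0696)
B((6*7)*(-6))/Y = (897/(((6*7)*(-6))))/(2648979/2476702) = (897/((42*(-6))))*(2476702/2648979) = (897/(-252))*(2476702/2648979) = (897*(-1/252))*(2476702/2648979) = -299/84*2476702/2648979 = -16098563/4837266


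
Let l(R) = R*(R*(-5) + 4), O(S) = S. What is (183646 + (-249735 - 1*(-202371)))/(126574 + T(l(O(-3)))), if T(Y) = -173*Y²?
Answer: -136282/435503 ≈ -0.31293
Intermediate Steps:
l(R) = R*(4 - 5*R) (l(R) = R*(-5*R + 4) = R*(4 - 5*R))
(183646 + (-249735 - 1*(-202371)))/(126574 + T(l(O(-3)))) = (183646 + (-249735 - 1*(-202371)))/(126574 - 173*9*(4 - 5*(-3))²) = (183646 + (-249735 + 202371))/(126574 - 173*9*(4 + 15)²) = (183646 - 47364)/(126574 - 173*(-3*19)²) = 136282/(126574 - 173*(-57)²) = 136282/(126574 - 173*3249) = 136282/(126574 - 562077) = 136282/(-435503) = 136282*(-1/435503) = -136282/435503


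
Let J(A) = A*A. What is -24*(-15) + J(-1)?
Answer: 361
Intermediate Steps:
J(A) = A²
-24*(-15) + J(-1) = -24*(-15) + (-1)² = 360 + 1 = 361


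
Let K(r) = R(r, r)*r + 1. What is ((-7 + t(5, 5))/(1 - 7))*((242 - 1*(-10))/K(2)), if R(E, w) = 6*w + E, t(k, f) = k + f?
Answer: -126/29 ≈ -4.3448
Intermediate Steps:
t(k, f) = f + k
R(E, w) = E + 6*w
K(r) = 1 + 7*r**2 (K(r) = (r + 6*r)*r + 1 = (7*r)*r + 1 = 7*r**2 + 1 = 1 + 7*r**2)
((-7 + t(5, 5))/(1 - 7))*((242 - 1*(-10))/K(2)) = ((-7 + (5 + 5))/(1 - 7))*((242 - 1*(-10))/(1 + 7*2**2)) = ((-7 + 10)/(-6))*((242 + 10)/(1 + 7*4)) = (3*(-1/6))*(252/(1 + 28)) = -126/29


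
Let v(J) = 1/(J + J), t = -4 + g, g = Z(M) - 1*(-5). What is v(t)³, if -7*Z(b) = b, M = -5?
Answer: 343/13824 ≈ 0.024812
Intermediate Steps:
Z(b) = -b/7
g = 40/7 (g = -⅐*(-5) - 1*(-5) = 5/7 + 5 = 40/7 ≈ 5.7143)
t = 12/7 (t = -4 + 40/7 = 12/7 ≈ 1.7143)
v(J) = 1/(2*J)
v(t)³ = (1/(2*(12/7)))³ = ((½)*(7/12))³ = (7/24)³ = 343/13824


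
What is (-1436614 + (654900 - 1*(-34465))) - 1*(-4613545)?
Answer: 3866296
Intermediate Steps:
(-1436614 + (654900 - 1*(-34465))) - 1*(-4613545) = (-1436614 + (654900 + 34465)) + 4613545 = (-1436614 + 689365) + 4613545 = -747249 + 4613545 = 3866296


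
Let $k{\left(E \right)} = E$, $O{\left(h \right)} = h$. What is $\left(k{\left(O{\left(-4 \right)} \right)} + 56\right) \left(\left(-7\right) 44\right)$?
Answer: $-16016$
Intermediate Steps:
$\left(k{\left(O{\left(-4 \right)} \right)} + 56\right) \left(\left(-7\right) 44\right) = \left(-4 + 56\right) \left(\left(-7\right) 44\right) = 52 \left(-308\right) = -16016$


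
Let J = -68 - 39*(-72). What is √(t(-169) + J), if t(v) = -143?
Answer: 7*√53 ≈ 50.961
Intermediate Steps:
J = 2740 (J = -68 + 2808 = 2740)
√(t(-169) + J) = √(-143 + 2740) = √2597 = 7*√53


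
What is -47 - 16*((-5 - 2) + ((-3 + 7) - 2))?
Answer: 33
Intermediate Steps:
-47 - 16*((-5 - 2) + ((-3 + 7) - 2)) = -47 - 16*(-7 + (4 - 2)) = -47 - 16*(-7 + 2) = -47 - 16*(-5) = -47 + 80 = 33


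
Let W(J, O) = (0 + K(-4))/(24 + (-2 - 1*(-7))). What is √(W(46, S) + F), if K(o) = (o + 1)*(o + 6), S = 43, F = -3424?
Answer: I*√2879758/29 ≈ 58.517*I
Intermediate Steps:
K(o) = (1 + o)*(6 + o)
W(J, O) = -6/29 (W(J, O) = (0 + (6 + (-4)² + 7*(-4)))/(24 + (-2 - 1*(-7))) = (0 + (6 + 16 - 28))/(24 + (-2 + 7)) = (0 - 6)/(24 + 5) = -6/29)
√(W(46, S) + F) = √(-6/29 - 3424) = √(-99302/29) = I*√2879758/29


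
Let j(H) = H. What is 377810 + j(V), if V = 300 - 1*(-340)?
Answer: 378450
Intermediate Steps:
V = 640 (V = 300 + 340 = 640)
377810 + j(V) = 377810 + 640 = 378450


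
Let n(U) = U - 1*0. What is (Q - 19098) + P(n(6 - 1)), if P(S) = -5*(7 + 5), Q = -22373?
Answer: -41531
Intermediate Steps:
n(U) = U (n(U) = U + 0 = U)
P(S) = -60 (P(S) = -5*12 = -60)
(Q - 19098) + P(n(6 - 1)) = (-22373 - 19098) - 60 = -41471 - 60 = -41531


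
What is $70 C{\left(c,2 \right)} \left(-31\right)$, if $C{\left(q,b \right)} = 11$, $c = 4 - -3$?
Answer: $-23870$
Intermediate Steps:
$c = 7$ ($c = 4 + 3 = 7$)
$70 C{\left(c,2 \right)} \left(-31\right) = 70 \cdot 11 \left(-31\right) = 770 \left(-31\right) = -23870$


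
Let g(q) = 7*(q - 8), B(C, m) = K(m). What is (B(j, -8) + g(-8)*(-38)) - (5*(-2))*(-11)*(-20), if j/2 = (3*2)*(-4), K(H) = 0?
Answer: 6456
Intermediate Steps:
j = -48 (j = 2*((3*2)*(-4)) = 2*(6*(-4)) = 2*(-24) = -48)
B(C, m) = 0
g(q) = -56 + 7*q (g(q) = 7*(-8 + q) = -56 + 7*q)
(B(j, -8) + g(-8)*(-38)) - (5*(-2))*(-11)*(-20) = (0 + (-56 + 7*(-8))*(-38)) - (5*(-2))*(-11)*(-20) = (0 + (-56 - 56)*(-38)) - (-10*(-11))*(-20) = (0 - 112*(-38)) - 110*(-20) = (0 + 4256) - 1*(-2200) = 4256 + 2200 = 6456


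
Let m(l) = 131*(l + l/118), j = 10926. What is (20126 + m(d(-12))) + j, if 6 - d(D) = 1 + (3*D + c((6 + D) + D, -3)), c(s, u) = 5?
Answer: 2112670/59 ≈ 35808.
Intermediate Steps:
d(D) = -3*D (d(D) = 6 - (1 + (3*D + 5)) = 6 - (1 + (5 + 3*D)) = 6 - (6 + 3*D) = 6 + (-6 - 3*D) = -3*D)
m(l) = 15589*l/118 (m(l) = 131*(l + l*(1/118)) = 131*(l + l/118) = 131*(119*l/118) = 15589*l/118)
(20126 + m(d(-12))) + j = (20126 + 15589*(-3*(-12))/118) + 10926 = (20126 + (15589/118)*36) + 10926 = (20126 + 280602/59) + 10926 = 1468036/59 + 10926 = 2112670/59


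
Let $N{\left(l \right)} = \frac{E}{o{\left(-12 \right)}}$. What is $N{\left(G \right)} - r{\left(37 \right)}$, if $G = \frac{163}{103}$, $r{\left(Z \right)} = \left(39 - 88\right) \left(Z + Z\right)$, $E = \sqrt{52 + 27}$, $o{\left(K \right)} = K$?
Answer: $3626 - \frac{\sqrt{79}}{12} \approx 3625.3$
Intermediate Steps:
$E = \sqrt{79} \approx 8.8882$
$r{\left(Z \right)} = - 98 Z$ ($r{\left(Z \right)} = - 49 \cdot 2 Z = - 98 Z$)
$G = \frac{163}{103}$ ($G = 163 \cdot \frac{1}{103} = \frac{163}{103} \approx 1.5825$)
$N{\left(l \right)} = - \frac{\sqrt{79}}{12}$ ($N{\left(l \right)} = \frac{\sqrt{79}}{-12} = \sqrt{79} \left(- \frac{1}{12}\right) = - \frac{\sqrt{79}}{12}$)
$N{\left(G \right)} - r{\left(37 \right)} = - \frac{\sqrt{79}}{12} - \left(-98\right) 37 = - \frac{\sqrt{79}}{12} - -3626 = - \frac{\sqrt{79}}{12} + 3626 = 3626 - \frac{\sqrt{79}}{12}$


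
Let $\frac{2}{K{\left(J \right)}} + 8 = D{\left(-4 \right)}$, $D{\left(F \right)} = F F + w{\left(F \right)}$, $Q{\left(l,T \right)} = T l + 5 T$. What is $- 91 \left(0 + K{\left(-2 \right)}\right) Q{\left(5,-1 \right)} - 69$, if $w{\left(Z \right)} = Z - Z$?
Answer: $\frac{317}{2} \approx 158.5$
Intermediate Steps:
$Q{\left(l,T \right)} = 5 T + T l$
$w{\left(Z \right)} = 0$
$D{\left(F \right)} = F^{2}$ ($D{\left(F \right)} = F F + 0 = F^{2} + 0 = F^{2}$)
$K{\left(J \right)} = \frac{1}{4}$ ($K{\left(J \right)} = \frac{2}{-8 + \left(-4\right)^{2}} = \frac{2}{-8 + 16} = \frac{2}{8} = 2 \cdot \frac{1}{8} = \frac{1}{4}$)
$- 91 \left(0 + K{\left(-2 \right)}\right) Q{\left(5,-1 \right)} - 69 = - 91 \left(0 + \frac{1}{4}\right) \left(- (5 + 5)\right) - 69 = - 91 \frac{\left(-1\right) 10}{4} - 69 = - 91 \cdot \frac{1}{4} \left(-10\right) - 69 = \left(-91\right) \left(- \frac{5}{2}\right) - 69 = \frac{455}{2} - 69 = \frac{317}{2}$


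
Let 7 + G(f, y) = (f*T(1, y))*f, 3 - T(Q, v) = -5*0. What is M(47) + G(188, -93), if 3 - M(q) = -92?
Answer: 106120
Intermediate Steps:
T(Q, v) = 3 (T(Q, v) = 3 - (-5)*0 = 3 - 1*0 = 3 + 0 = 3)
M(q) = 95 (M(q) = 3 - 1*(-92) = 3 + 92 = 95)
G(f, y) = -7 + 3*f² (G(f, y) = -7 + (f*3)*f = -7 + (3*f)*f = -7 + 3*f²)
M(47) + G(188, -93) = 95 + (-7 + 3*188²) = 95 + (-7 + 3*35344) = 95 + (-7 + 106032) = 95 + 106025 = 106120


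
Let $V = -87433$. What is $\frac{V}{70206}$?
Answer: $- \frac{87433}{70206} \approx -1.2454$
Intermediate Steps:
$\frac{V}{70206} = - \frac{87433}{70206}$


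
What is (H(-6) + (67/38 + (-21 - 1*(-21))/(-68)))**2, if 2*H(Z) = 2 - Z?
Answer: 47961/1444 ≈ 33.214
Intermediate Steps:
H(Z) = 1 - Z/2 (H(Z) = (2 - Z)/2 = 1 - Z/2)
(H(-6) + (67/38 + (-21 - 1*(-21))/(-68)))**2 = ((1 - 1/2*(-6)) + (67/38 + (-21 - 1*(-21))/(-68)))**2 = ((1 + 3) + (67*(1/38) + (-21 + 21)*(-1/68)))**2 = (4 + (67/38 + 0*(-1/68)))**2 = (4 + (67/38 + 0))**2 = (4 + 67/38)**2 = (219/38)**2 = 47961/1444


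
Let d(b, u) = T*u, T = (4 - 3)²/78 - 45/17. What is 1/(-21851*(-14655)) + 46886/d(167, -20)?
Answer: 142205309344246/159792976095 ≈ 889.93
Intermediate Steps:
T = -3493/1326 (T = 1²*(1/78) - 45*1/17 = 1*(1/78) - 45/17 = 1/78 - 45/17 = -3493/1326 ≈ -2.6342)
d(b, u) = -3493*u/1326
1/(-21851*(-14655)) + 46886/d(167, -20) = 1/(-21851*(-14655)) + 46886/((-3493/1326*(-20))) = -1/21851*(-1/14655) + 46886/(34930/663) = 1/320226405 + 46886*(663/34930) = 1/320226405 + 2220387/2495 = 142205309344246/159792976095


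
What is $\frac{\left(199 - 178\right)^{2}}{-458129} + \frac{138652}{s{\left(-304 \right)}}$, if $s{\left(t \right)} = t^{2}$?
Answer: $\frac{2267133809}{1512087488} \approx 1.4993$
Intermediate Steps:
$\frac{\left(199 - 178\right)^{2}}{-458129} + \frac{138652}{s{\left(-304 \right)}} = \frac{\left(199 - 178\right)^{2}}{-458129} + \frac{138652}{\left(-304\right)^{2}} = \left(199 - 178\right)^{2} \left(- \frac{1}{458129}\right) + \frac{138652}{92416} = 21^{2} \left(- \frac{1}{458129}\right) + 138652 \cdot \frac{1}{92416} = 441 \left(- \frac{1}{458129}\right) + \frac{34663}{23104} = - \frac{63}{65447} + \frac{34663}{23104} = \frac{2267133809}{1512087488}$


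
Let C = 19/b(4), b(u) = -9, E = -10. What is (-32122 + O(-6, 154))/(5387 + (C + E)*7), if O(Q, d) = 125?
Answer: -287973/47720 ≈ -6.0346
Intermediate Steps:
C = -19/9 (C = 19/(-9) = 19*(-1/9) = -19/9 ≈ -2.1111)
(-32122 + O(-6, 154))/(5387 + (C + E)*7) = (-32122 + 125)/(5387 + (-19/9 - 10)*7) = -31997/(5387 - 109/9*7) = -31997/(5387 - 763/9) = -31997/47720/9 = -31997*9/47720 = -287973/47720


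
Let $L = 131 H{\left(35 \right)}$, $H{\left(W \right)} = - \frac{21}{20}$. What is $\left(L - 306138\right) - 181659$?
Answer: $- \frac{9758691}{20} \approx -4.8793 \cdot 10^{5}$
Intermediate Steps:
$H{\left(W \right)} = - \frac{21}{20}$ ($H{\left(W \right)} = \left(-21\right) \frac{1}{20} = - \frac{21}{20}$)
$L = - \frac{2751}{20}$ ($L = 131 \left(- \frac{21}{20}\right) = - \frac{2751}{20} \approx -137.55$)
$\left(L - 306138\right) - 181659 = \left(- \frac{2751}{20} - 306138\right) - 181659 = - \frac{6125511}{20} - 181659 = - \frac{9758691}{20}$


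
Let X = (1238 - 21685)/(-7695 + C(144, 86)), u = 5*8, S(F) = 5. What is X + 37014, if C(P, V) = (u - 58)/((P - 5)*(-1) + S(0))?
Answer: 19084159733/515556 ≈ 37017.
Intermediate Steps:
u = 40
C(P, V) = -18/(10 - P) (C(P, V) = (40 - 58)/((P - 5)*(-1) + 5) = -18/((-5 + P)*(-1) + 5) = -18/((5 - P) + 5) = -18/(10 - P))
X = 1369949/515556 (X = (1238 - 21685)/(-7695 + 18/(-10 + 144)) = -20447/(-7695 + 18/134) = -20447/(-7695 + 18*(1/134)) = -20447/(-7695 + 9/67) = -20447/(-515556/67) = -20447*(-67/515556) = 1369949/515556 ≈ 2.6572)
X + 37014 = 1369949/515556 + 37014 = 19084159733/515556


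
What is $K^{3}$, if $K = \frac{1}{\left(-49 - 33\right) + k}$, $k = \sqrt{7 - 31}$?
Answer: $- \frac{i}{40296 \sqrt{6} + 545464 i} \approx -1.7752 \cdot 10^{-6} - 3.2123 \cdot 10^{-7} i$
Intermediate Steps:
$k = 2 i \sqrt{6}$ ($k = \sqrt{-24} = 2 i \sqrt{6} \approx 4.899 i$)
$K = \frac{1}{-82 + 2 i \sqrt{6}}$ ($K = \frac{1}{\left(-49 - 33\right) + 2 i \sqrt{6}} = \frac{1}{-82 + 2 i \sqrt{6}} \approx -0.012152 - 0.00072599 i$)
$K^{3} = \left(- \frac{41}{3374} - \frac{i \sqrt{6}}{3374}\right)^{3}$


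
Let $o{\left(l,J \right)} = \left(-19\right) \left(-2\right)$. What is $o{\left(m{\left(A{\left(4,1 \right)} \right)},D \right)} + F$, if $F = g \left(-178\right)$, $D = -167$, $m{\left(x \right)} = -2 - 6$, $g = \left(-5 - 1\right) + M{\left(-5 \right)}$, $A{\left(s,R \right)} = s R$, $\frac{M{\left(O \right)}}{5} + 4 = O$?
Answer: $9116$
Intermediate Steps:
$M{\left(O \right)} = -20 + 5 O$
$A{\left(s,R \right)} = R s$
$g = -51$ ($g = \left(-5 - 1\right) + \left(-20 + 5 \left(-5\right)\right) = \left(-5 - 1\right) - 45 = -6 - 45 = -51$)
$m{\left(x \right)} = -8$
$o{\left(l,J \right)} = 38$
$F = 9078$ ($F = \left(-51\right) \left(-178\right) = 9078$)
$o{\left(m{\left(A{\left(4,1 \right)} \right)},D \right)} + F = 38 + 9078 = 9116$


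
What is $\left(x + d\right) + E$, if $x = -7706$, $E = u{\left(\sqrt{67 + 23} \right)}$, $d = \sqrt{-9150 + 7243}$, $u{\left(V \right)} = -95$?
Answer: $-7801 + i \sqrt{1907} \approx -7801.0 + 43.669 i$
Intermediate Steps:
$d = i \sqrt{1907}$ ($d = \sqrt{-1907} = i \sqrt{1907} \approx 43.669 i$)
$E = -95$
$\left(x + d\right) + E = \left(-7706 + i \sqrt{1907}\right) - 95 = -7801 + i \sqrt{1907}$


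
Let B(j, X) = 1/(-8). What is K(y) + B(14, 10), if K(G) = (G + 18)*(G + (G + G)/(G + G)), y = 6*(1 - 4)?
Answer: -⅛ ≈ -0.12500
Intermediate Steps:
B(j, X) = -⅛
y = -18 (y = 6*(-3) = -18)
K(G) = (1 + G)*(18 + G) (K(G) = (18 + G)*(G + (2*G)/((2*G))) = (18 + G)*(G + (2*G)*(1/(2*G))) = (18 + G)*(G + 1) = (18 + G)*(1 + G) = (1 + G)*(18 + G))
K(y) + B(14, 10) = (18 + (-18)² + 19*(-18)) - ⅛ = (18 + 324 - 342) - ⅛ = 0 - ⅛ = -⅛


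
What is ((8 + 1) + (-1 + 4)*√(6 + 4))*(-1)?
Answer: -9 - 3*√10 ≈ -18.487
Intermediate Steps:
((8 + 1) + (-1 + 4)*√(6 + 4))*(-1) = (9 + 3*√10)*(-1) = -9 - 3*√10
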